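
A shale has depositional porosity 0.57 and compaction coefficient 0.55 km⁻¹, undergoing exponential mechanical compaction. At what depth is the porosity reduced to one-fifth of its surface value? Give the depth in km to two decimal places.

2.93 km

φ/φ₀ = 1/5 ⇒ exp(−β·d) = 1/5 ⇒ d = ln(5) / β
d = 1.6094 / 0.55 = 2.926 km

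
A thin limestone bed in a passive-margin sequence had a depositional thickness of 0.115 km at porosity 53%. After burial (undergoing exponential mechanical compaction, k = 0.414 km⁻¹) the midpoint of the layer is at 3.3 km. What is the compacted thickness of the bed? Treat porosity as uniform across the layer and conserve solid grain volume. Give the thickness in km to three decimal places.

0.062 km

Porosity at 3.3 km: φ = 0.53·exp(−0.414×3.3) = 0.1352
Solid-volume conservation: h(1−φ) = h₀(1−φ₀) ⇒ h = h₀·(1−φ₀)/(1−φ)
h = 0.115 × (1 − 0.53)/(1 − 0.1352) = 0.115 × 0.5435 = 0.0625 km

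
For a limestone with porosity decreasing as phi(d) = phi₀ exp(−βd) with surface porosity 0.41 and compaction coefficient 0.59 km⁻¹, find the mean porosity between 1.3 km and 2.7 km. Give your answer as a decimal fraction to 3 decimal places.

⟨phi⟩ = (1/(d₂−d₁)) ∫ phi₀ e^(−βd) dd = phi₀·(e^(−β·d₁) − e^(−β·d₂)) / (β·(d₂−d₁))
e^(−0.59×1.3) = 0.4644; e^(−0.59×2.7) = 0.2033
⟨phi⟩ = 0.41 × (0.4644 − 0.2033) / (0.59 × 1.4) = 0.41 × 0.3161 = 0.1296

0.130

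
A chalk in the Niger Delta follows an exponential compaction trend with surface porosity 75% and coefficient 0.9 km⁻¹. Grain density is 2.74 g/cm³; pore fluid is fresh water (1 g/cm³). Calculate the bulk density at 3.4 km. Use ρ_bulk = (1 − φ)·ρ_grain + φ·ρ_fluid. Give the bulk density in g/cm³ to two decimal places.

Porosity at depth: φ = 0.75·exp(−0.9×3.4) = 0.75×0.0469 = 0.0352
Bulk density: ρ_b = (1−φ)ρ_g + φ·ρ_f = 0.9648×2.74 + 0.0352×1
       = 2.644 + 0.035 = 2.679 g/cm³

2.68 g/cm³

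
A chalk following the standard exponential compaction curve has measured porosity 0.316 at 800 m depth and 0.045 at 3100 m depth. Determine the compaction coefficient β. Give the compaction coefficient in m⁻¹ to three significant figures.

Working in km (1 km = 1000 m; β in km⁻¹ = β in m⁻¹ × 1000):
Athy: φ(Z) = φ₀ e^(−βZ) ⇒ φ₁/φ₂ = e^{β(Z₂−Z₁)} ⇒ β = ln(φ₁/φ₂)/(Z₂−Z₁)
β = ln(0.316/0.045) / (3.1 − 0.8) = ln(7.022) / 2.3 = 1.9491 / 2.3 = 0.8474 km⁻¹

0.000847 m⁻¹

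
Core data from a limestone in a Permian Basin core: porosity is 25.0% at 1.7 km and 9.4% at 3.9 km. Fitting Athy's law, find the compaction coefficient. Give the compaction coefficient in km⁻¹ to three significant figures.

Athy: n(z) = n₀ e^(−cz) ⇒ n₁/n₂ = e^{c(z₂−z₁)} ⇒ c = ln(n₁/n₂)/(z₂−z₁)
c = ln(0.25/0.094) / (3.9 − 1.7) = ln(2.66) / 2.2 = 0.9782 / 2.2 = 0.4446 km⁻¹

0.445 km⁻¹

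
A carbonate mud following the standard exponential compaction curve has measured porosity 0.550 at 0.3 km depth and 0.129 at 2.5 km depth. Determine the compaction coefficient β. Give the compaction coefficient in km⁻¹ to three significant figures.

0.659 km⁻¹

Athy: n(Z) = n₀ e^(−βZ) ⇒ n₁/n₂ = e^{β(Z₂−Z₁)} ⇒ β = ln(n₁/n₂)/(Z₂−Z₁)
β = ln(0.55/0.129) / (2.5 − 0.3) = ln(4.264) / 2.2 = 1.4501 / 2.2 = 0.6591 km⁻¹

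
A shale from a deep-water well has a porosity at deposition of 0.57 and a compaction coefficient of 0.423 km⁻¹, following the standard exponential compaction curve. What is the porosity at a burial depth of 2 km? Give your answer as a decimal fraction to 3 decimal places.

n = n₀·exp(−c·Z) = 0.57 × exp(−0.423 × 2) = 0.57 × exp(−0.846)
  = 0.57 × 0.4291 = 0.2446

0.245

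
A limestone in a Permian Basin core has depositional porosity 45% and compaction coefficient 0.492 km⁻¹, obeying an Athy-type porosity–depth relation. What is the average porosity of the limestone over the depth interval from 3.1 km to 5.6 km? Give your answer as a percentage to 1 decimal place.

5.6%

⟨phi⟩ = (1/(z₂−z₁)) ∫ phi₀ e^(−kz) dz = phi₀·(e^(−k·z₁) − e^(−k·z₂)) / (k·(z₂−z₁))
e^(−0.492×3.1) = 0.2176; e^(−0.492×5.6) = 0.0636
⟨phi⟩ = 0.45 × (0.2176 − 0.0636) / (0.492 × 2.5) = 0.45 × 0.1252 = 0.0563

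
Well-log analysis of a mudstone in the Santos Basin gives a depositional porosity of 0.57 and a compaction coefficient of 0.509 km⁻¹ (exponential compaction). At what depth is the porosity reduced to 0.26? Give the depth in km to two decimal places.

Invert Athy's law: d = ln(φ₀/φ) / k
d = ln(0.57/0.26) / 0.509 = ln(2.192) / 0.509 = 0.7850 / 0.509 = 1.542 km

1.54 km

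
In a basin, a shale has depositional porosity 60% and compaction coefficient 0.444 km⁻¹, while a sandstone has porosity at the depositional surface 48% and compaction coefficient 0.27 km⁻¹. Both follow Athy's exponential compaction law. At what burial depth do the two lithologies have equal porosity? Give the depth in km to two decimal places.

Set n₀ₐ e^(−cₐz) = n₀ᵦ e^(−cᵦz) ⇒ ln(n₀ₐ/n₀ᵦ) = (cₐ − cᵦ)·z
z = ln(0.6/0.48) / (0.444 − 0.27) = 0.2231 / 0.174 = 1.282 km

1.28 km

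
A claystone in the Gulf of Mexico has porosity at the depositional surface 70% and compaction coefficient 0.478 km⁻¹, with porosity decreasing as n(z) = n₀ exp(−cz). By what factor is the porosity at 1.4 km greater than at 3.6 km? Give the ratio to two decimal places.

n(z₁)/n(z₂) = e^(−c·z₁)/e^(−c·z₂) = e^{c(z₂−z₁)}
= exp(0.478 × 2.2) = exp(1.052) = 2.8622

2.86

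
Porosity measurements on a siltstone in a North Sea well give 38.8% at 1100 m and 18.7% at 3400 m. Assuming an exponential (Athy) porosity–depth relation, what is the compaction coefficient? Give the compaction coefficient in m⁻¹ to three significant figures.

0.000317 m⁻¹

Working in km (1 km = 1000 m; c in km⁻¹ = c in m⁻¹ × 1000):
Athy: φ(d) = φ₀ e^(−cd) ⇒ φ₁/φ₂ = e^{c(d₂−d₁)} ⇒ c = ln(φ₁/φ₂)/(d₂−d₁)
c = ln(0.388/0.187) / (3.4 − 1.1) = ln(2.075) / 2.3 = 0.7299 / 2.3 = 0.3173 km⁻¹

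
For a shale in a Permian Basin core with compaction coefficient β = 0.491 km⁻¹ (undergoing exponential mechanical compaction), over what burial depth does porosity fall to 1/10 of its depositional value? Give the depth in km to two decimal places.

4.69 km

phi/phi₀ = 1/10 ⇒ exp(−β·Z) = 1/10 ⇒ Z = ln(10) / β
Z = 2.3026 / 0.491 = 4.690 km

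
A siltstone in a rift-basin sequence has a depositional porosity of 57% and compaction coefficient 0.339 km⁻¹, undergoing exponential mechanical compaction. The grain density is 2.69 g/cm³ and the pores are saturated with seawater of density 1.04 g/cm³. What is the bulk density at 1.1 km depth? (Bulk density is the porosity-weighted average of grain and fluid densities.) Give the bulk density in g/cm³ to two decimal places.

Porosity at depth: φ = 0.57·exp(−0.339×1.1) = 0.57×0.6887 = 0.3926
Bulk density: ρ_b = (1−φ)ρ_g + φ·ρ_f = 0.6074×2.69 + 0.3926×1.04
       = 1.634 + 0.408 = 2.042 g/cm³

2.04 g/cm³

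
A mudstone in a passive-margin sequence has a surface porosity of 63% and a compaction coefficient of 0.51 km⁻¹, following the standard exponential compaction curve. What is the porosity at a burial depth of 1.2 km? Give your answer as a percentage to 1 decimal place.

φ = φ₀·exp(−c·d) = 0.63 × exp(−0.51 × 1.2) = 0.63 × exp(−0.612)
  = 0.63 × 0.5423 = 0.3416

34.2%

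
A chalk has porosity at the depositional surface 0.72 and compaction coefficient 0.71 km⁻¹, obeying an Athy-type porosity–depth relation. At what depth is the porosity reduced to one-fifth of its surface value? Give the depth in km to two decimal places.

φ/φ₀ = 1/5 ⇒ exp(−β·z) = 1/5 ⇒ z = ln(5) / β
z = 1.6094 / 0.71 = 2.267 km

2.27 km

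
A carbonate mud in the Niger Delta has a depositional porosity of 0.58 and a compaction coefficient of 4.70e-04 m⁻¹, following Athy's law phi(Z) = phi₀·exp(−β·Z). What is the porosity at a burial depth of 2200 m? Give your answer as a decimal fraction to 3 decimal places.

Working in km (1 km = 1000 m; β in km⁻¹ = β in m⁻¹ × 1000):
phi = phi₀·exp(−β·Z) = 0.58 × exp(−0.47 × 2.2) = 0.58 × exp(−1.034)
  = 0.58 × 0.3556 = 0.2062

0.206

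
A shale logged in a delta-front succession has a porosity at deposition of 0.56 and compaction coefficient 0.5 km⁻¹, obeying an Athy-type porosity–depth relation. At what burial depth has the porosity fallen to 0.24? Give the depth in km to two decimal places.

Invert Athy's law: z = ln(n₀/n) / β
z = ln(0.56/0.24) / 0.5 = ln(2.333) / 0.5 = 0.8473 / 0.5 = 1.695 km

1.69 km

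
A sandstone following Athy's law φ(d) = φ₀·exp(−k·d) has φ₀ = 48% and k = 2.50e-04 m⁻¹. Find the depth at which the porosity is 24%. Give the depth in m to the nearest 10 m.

Working in km (1 km = 1000 m; k in km⁻¹ = k in m⁻¹ × 1000):
Invert Athy's law: d = ln(φ₀/φ) / k
d = ln(0.48/0.24) / 0.25 = ln(2) / 0.25 = 0.6931 / 0.25 = 2.773 km

2770 m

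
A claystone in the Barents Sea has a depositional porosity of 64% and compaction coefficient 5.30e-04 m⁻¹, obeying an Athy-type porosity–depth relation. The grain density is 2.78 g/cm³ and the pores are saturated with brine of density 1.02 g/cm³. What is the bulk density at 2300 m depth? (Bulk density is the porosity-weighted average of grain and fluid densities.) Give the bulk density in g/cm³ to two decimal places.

Working in km (1 km = 1000 m; k in km⁻¹ = k in m⁻¹ × 1000):
Porosity at depth: φ = 0.64·exp(−0.53×2.3) = 0.64×0.2955 = 0.1891
Bulk density: ρ_b = (1−φ)ρ_g + φ·ρ_f = 0.8109×2.78 + 0.1891×1.02
       = 2.254 + 0.193 = 2.447 g/cm³

2.45 g/cm³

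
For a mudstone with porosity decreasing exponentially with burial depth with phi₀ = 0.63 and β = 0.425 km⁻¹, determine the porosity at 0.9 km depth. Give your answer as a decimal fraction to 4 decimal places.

phi = phi₀·exp(−β·z) = 0.63 × exp(−0.425 × 0.9) = 0.63 × exp(−0.3825)
  = 0.63 × 0.6822 = 0.4298

0.4298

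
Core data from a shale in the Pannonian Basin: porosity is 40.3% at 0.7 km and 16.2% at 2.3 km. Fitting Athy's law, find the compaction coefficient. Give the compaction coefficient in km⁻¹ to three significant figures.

0.570 km⁻¹

Athy: φ(z) = φ₀ e^(−kz) ⇒ φ₁/φ₂ = e^{k(z₂−z₁)} ⇒ k = ln(φ₁/φ₂)/(z₂−z₁)
k = ln(0.403/0.162) / (2.3 − 0.7) = ln(2.488) / 1.6 = 0.9113 / 1.6 = 0.5696 km⁻¹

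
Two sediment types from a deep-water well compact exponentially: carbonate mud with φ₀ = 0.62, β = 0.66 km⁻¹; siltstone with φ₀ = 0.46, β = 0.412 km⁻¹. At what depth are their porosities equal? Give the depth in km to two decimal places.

1.20 km

Set φ₀ₐ e^(−βₐZ) = φ₀ᵦ e^(−βᵦZ) ⇒ ln(φ₀ₐ/φ₀ᵦ) = (βₐ − βᵦ)·Z
Z = ln(0.62/0.46) / (0.66 − 0.412) = 0.2985 / 0.248 = 1.204 km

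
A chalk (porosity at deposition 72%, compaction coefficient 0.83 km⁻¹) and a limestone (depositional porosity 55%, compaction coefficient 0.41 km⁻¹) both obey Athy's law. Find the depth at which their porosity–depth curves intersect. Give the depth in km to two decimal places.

Set φ₀ₐ e^(−βₐd) = φ₀ᵦ e^(−βᵦd) ⇒ ln(φ₀ₐ/φ₀ᵦ) = (βₐ − βᵦ)·d
d = ln(0.72/0.55) / (0.83 − 0.41) = 0.2693 / 0.42 = 0.641 km

0.64 km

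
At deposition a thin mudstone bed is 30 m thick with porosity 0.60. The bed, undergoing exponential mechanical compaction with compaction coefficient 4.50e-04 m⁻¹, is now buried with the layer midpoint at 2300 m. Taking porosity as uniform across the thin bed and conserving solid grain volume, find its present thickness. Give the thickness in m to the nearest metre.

Working in km (1 km = 1000 m; c in km⁻¹ = c in m⁻¹ × 1000):
Porosity at 2.3 km: n = 0.6·exp(−0.45×2.3) = 0.2131
Solid-volume conservation: h(1−n) = h₀(1−n₀) ⇒ h = h₀·(1−n₀)/(1−n)
h = 0.03 × (1 − 0.6)/(1 − 0.2131) = 0.03 × 0.5083 = 0.0153 km

15 m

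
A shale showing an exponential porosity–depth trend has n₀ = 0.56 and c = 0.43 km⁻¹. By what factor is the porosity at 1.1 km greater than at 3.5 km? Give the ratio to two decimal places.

n(d₁)/n(d₂) = e^(−c·d₁)/e^(−c·d₂) = e^{c(d₂−d₁)}
= exp(0.43 × 2.4) = exp(1.032) = 2.8067

2.81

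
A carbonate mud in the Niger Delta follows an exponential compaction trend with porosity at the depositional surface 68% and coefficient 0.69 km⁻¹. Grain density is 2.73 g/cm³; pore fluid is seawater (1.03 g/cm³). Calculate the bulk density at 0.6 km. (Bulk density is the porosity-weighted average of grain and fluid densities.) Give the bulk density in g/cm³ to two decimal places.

1.97 g/cm³

Porosity at depth: φ = 0.68·exp(−0.69×0.6) = 0.68×0.6610 = 0.4495
Bulk density: ρ_b = (1−φ)ρ_g + φ·ρ_f = 0.5505×2.73 + 0.4495×1.03
       = 1.503 + 0.463 = 1.966 g/cm³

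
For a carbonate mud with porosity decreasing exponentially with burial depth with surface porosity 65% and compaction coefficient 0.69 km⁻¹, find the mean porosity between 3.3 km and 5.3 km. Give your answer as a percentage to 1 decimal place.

⟨n⟩ = (1/(z₂−z₁)) ∫ n₀ e^(−kz) dz = n₀·(e^(−k·z₁) − e^(−k·z₂)) / (k·(z₂−z₁))
e^(−0.69×3.3) = 0.1026; e^(−0.69×5.3) = 0.0258
⟨n⟩ = 0.65 × (0.1026 − 0.0258) / (0.69 × 2) = 0.65 × 0.0556 = 0.0362

3.6%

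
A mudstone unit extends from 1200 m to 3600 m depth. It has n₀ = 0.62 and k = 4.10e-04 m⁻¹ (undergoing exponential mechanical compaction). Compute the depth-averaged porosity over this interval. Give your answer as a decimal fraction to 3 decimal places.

0.241

Working in km (1 km = 1000 m; k in km⁻¹ = k in m⁻¹ × 1000):
⟨n⟩ = (1/(d₂−d₁)) ∫ n₀ e^(−kd) dd = n₀·(e^(−k·d₁) − e^(−k·d₂)) / (k·(d₂−d₁))
e^(−0.41×1.2) = 0.6114; e^(−0.41×3.6) = 0.2286
⟨n⟩ = 0.62 × (0.6114 − 0.2286) / (0.41 × 2.4) = 0.62 × 0.3891 = 0.2412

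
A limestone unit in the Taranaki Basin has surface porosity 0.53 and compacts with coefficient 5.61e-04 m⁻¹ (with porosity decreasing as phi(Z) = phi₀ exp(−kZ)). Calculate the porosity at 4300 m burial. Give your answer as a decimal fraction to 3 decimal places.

0.047

Working in km (1 km = 1000 m; k in km⁻¹ = k in m⁻¹ × 1000):
phi = phi₀·exp(−k·Z) = 0.53 × exp(−0.561 × 4.3) = 0.53 × exp(−2.412)
  = 0.53 × 0.0896 = 0.0475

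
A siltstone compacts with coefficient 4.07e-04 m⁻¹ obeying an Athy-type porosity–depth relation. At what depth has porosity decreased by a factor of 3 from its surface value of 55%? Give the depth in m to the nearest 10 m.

2700 m

Working in km (1 km = 1000 m; k in km⁻¹ = k in m⁻¹ × 1000):
φ/φ₀ = 1/3 ⇒ exp(−k·d) = 1/3 ⇒ d = ln(3) / k
d = 1.0986 / 0.407 = 2.699 km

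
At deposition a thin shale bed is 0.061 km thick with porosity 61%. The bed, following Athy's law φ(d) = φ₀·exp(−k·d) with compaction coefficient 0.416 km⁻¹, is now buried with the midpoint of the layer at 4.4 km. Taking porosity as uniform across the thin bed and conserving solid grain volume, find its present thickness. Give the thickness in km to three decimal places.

Porosity at 4.4 km: φ = 0.61·exp(−0.416×4.4) = 0.0978
Solid-volume conservation: h(1−φ) = h₀(1−φ₀) ⇒ h = h₀·(1−φ₀)/(1−φ)
h = 0.061 × (1 − 0.61)/(1 − 0.0978) = 0.061 × 0.4323 = 0.0264 km

0.026 km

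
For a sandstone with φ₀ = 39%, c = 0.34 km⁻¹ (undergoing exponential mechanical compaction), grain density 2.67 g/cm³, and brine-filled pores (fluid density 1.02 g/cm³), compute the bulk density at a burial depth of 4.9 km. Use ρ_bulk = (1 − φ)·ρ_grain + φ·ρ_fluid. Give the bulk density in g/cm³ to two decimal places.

Porosity at depth: φ = 0.39·exp(−0.34×4.9) = 0.39×0.1890 = 0.0737
Bulk density: ρ_b = (1−φ)ρ_g + φ·ρ_f = 0.9263×2.67 + 0.0737×1.02
       = 2.473 + 0.075 = 2.548 g/cm³

2.55 g/cm³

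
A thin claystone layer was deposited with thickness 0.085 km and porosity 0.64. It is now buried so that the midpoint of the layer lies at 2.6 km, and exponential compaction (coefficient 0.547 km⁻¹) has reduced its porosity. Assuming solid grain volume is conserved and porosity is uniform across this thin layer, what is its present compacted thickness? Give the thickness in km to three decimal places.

Porosity at 2.6 km: φ = 0.64·exp(−0.547×2.6) = 0.1544
Solid-volume conservation: h(1−φ) = h₀(1−φ₀) ⇒ h = h₀·(1−φ₀)/(1−φ)
h = 0.085 × (1 − 0.64)/(1 − 0.1544) = 0.085 × 0.4257 = 0.0362 km

0.036 km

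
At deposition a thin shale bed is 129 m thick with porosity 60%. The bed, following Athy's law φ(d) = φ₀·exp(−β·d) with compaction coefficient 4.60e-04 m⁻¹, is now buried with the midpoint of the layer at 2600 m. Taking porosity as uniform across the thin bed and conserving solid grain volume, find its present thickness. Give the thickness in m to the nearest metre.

Working in km (1 km = 1000 m; β in km⁻¹ = β in m⁻¹ × 1000):
Porosity at 2.6 km: φ = 0.6·exp(−0.46×2.6) = 0.1814
Solid-volume conservation: h(1−φ) = h₀(1−φ₀) ⇒ h = h₀·(1−φ₀)/(1−φ)
h = 0.129 × (1 − 0.6)/(1 − 0.1814) = 0.129 × 0.4887 = 0.0630 km

63 m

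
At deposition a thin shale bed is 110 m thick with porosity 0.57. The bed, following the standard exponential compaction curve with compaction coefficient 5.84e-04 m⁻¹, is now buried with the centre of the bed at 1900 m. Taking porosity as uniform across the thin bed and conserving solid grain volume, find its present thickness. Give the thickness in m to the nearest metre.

58 m

Working in km (1 km = 1000 m; k in km⁻¹ = k in m⁻¹ × 1000):
Porosity at 1.9 km: n = 0.57·exp(−0.584×1.9) = 0.1879
Solid-volume conservation: h(1−n) = h₀(1−n₀) ⇒ h = h₀·(1−n₀)/(1−n)
h = 0.11 × (1 − 0.57)/(1 − 0.1879) = 0.11 × 0.5295 = 0.0582 km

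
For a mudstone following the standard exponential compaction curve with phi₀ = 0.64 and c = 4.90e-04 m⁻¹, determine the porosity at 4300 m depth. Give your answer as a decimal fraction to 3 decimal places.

0.078

Working in km (1 km = 1000 m; c in km⁻¹ = c in m⁻¹ × 1000):
phi = phi₀·exp(−c·d) = 0.64 × exp(−0.49 × 4.3) = 0.64 × exp(−2.107)
  = 0.64 × 0.1216 = 0.0778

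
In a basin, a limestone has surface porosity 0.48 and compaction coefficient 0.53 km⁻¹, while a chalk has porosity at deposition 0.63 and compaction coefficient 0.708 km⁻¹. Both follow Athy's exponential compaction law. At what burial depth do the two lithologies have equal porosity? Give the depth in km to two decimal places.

Set n₀ₐ e^(−kₐz) = n₀ᵦ e^(−kᵦz) ⇒ ln(n₀ₐ/n₀ᵦ) = (kₐ − kᵦ)·z
z = ln(0.48/0.63) / (0.53 − 0.708) = -0.2719 / -0.178 = 1.528 km

1.53 km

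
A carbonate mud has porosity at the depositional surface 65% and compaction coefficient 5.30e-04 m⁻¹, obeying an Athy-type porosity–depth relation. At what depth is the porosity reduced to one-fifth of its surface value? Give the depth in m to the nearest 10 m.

3040 m

Working in km (1 km = 1000 m; β in km⁻¹ = β in m⁻¹ × 1000):
n/n₀ = 1/5 ⇒ exp(−β·z) = 1/5 ⇒ z = ln(5) / β
z = 1.6094 / 0.53 = 3.037 km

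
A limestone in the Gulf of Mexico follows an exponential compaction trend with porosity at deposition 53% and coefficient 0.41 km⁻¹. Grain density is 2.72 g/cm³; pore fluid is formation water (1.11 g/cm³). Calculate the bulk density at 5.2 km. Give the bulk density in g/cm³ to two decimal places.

2.62 g/cm³

Porosity at depth: phi = 0.53·exp(−0.41×5.2) = 0.53×0.1186 = 0.0629
Bulk density: ρ_b = (1−phi)ρ_g + phi·ρ_f = 0.9371×2.72 + 0.0629×1.11
       = 2.549 + 0.070 = 2.619 g/cm³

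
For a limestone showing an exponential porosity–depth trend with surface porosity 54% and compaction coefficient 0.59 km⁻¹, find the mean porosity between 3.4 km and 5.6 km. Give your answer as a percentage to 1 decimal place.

4.1%

⟨phi⟩ = (1/(z₂−z₁)) ∫ phi₀ e^(−cz) dz = phi₀·(e^(−c·z₁) − e^(−c·z₂)) / (c·(z₂−z₁))
e^(−0.59×3.4) = 0.1345; e^(−0.59×5.6) = 0.0367
⟨phi⟩ = 0.54 × (0.1345 − 0.0367) / (0.59 × 2.2) = 0.54 × 0.0753 = 0.0407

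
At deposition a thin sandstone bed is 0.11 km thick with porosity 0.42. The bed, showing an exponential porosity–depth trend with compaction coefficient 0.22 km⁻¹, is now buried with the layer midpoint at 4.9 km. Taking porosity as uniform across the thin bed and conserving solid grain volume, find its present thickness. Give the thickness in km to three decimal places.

0.074 km

Porosity at 4.9 km: φ = 0.42·exp(−0.22×4.9) = 0.1429
Solid-volume conservation: h(1−φ) = h₀(1−φ₀) ⇒ h = h₀·(1−φ₀)/(1−φ)
h = 0.11 × (1 − 0.42)/(1 − 0.1429) = 0.11 × 0.6767 = 0.0744 km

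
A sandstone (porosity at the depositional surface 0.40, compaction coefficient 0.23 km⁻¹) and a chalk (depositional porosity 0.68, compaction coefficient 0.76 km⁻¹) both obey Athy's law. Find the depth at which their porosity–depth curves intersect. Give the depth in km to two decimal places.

Set phi₀ₐ e^(−cₐd) = phi₀ᵦ e^(−cᵦd) ⇒ ln(phi₀ₐ/phi₀ᵦ) = (cₐ − cᵦ)·d
d = ln(0.4/0.68) / (0.23 − 0.76) = -0.5306 / -0.53 = 1.001 km

1.00 km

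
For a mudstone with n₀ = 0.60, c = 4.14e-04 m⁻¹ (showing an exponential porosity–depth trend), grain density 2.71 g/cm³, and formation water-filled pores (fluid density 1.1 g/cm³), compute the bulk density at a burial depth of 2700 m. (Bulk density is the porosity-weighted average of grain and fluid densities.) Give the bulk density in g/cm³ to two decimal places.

2.39 g/cm³

Working in km (1 km = 1000 m; c in km⁻¹ = c in m⁻¹ × 1000):
Porosity at depth: n = 0.6·exp(−0.414×2.7) = 0.6×0.3270 = 0.1962
Bulk density: ρ_b = (1−n)ρ_g + n·ρ_f = 0.8038×2.71 + 0.1962×1.1
       = 2.178 + 0.216 = 2.394 g/cm³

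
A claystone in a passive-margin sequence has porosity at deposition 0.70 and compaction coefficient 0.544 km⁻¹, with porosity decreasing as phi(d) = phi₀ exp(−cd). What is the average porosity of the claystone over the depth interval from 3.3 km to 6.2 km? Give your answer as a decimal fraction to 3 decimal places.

0.058

⟨phi⟩ = (1/(d₂−d₁)) ∫ phi₀ e^(−cd) dd = phi₀·(e^(−c·d₁) − e^(−c·d₂)) / (c·(d₂−d₁))
e^(−0.544×3.3) = 0.1661; e^(−0.544×6.2) = 0.0343
⟨phi⟩ = 0.7 × (0.1661 − 0.0343) / (0.544 × 2.9) = 0.7 × 0.0835 = 0.0585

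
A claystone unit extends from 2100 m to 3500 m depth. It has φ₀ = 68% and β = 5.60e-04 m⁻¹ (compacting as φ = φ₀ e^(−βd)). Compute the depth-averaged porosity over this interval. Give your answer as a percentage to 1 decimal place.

Working in km (1 km = 1000 m; β in km⁻¹ = β in m⁻¹ × 1000):
⟨φ⟩ = (1/(d₂−d₁)) ∫ φ₀ e^(−βd) dd = φ₀·(e^(−β·d₁) − e^(−β·d₂)) / (β·(d₂−d₁))
e^(−0.56×2.1) = 0.3085; e^(−0.56×3.5) = 0.1409
⟨φ⟩ = 0.68 × (0.3085 − 0.1409) / (0.56 × 1.4) = 0.68 × 0.2138 = 0.1454

14.5%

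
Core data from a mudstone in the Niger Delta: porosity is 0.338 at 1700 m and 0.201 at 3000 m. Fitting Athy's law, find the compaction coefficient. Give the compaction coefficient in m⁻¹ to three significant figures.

0.000400 m⁻¹

Working in km (1 km = 1000 m; k in km⁻¹ = k in m⁻¹ × 1000):
Athy: n(d) = n₀ e^(−kd) ⇒ n₁/n₂ = e^{k(d₂−d₁)} ⇒ k = ln(n₁/n₂)/(d₂−d₁)
k = ln(0.338/0.201) / (3 − 1.7) = ln(1.682) / 1.3 = 0.5197 / 1.3 = 0.3998 km⁻¹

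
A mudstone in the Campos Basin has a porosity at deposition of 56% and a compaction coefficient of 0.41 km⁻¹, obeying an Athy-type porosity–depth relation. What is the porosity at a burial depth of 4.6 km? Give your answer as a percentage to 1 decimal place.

8.5%

n = n₀·exp(−c·z) = 0.56 × exp(−0.41 × 4.6) = 0.56 × exp(−1.886)
  = 0.56 × 0.1517 = 0.0849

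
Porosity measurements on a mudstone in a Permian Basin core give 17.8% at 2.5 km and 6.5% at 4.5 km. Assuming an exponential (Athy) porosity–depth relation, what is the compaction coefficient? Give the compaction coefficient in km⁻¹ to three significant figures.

0.504 km⁻¹

Athy: phi(d) = phi₀ e^(−βd) ⇒ phi₁/phi₂ = e^{β(d₂−d₁)} ⇒ β = ln(phi₁/phi₂)/(d₂−d₁)
β = ln(0.178/0.065) / (4.5 − 2.5) = ln(2.738) / 2 = 1.0074 / 2 = 0.5037 km⁻¹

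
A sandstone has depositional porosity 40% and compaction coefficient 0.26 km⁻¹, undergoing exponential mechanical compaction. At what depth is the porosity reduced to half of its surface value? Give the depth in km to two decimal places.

φ/φ₀ = 1/2 ⇒ exp(−β·z) = 1/2 ⇒ z = ln(2) / β
z = 0.6931 / 0.26 = 2.666 km

2.67 km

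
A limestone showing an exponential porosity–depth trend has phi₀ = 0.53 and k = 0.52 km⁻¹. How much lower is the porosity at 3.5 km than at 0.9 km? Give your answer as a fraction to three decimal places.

0.246

phi(0.9) = 0.53·e^(−0.52×0.9) = 0.3319
phi(3.5) = 0.53·e^(−0.52×3.5) = 0.0859
Δphi = 0.3319 − 0.0859 = 0.2460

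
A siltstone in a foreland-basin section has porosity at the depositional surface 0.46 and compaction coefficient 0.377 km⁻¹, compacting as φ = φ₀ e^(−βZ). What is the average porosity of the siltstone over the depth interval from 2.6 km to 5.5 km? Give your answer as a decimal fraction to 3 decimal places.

⟨φ⟩ = (1/(Z₂−Z₁)) ∫ φ₀ e^(−βZ) dZ = φ₀·(e^(−β·Z₁) − e^(−β·Z₂)) / (β·(Z₂−Z₁))
e^(−0.377×2.6) = 0.3752; e^(−0.377×5.5) = 0.1257
⟨φ⟩ = 0.46 × (0.3752 − 0.1257) / (0.377 × 2.9) = 0.46 × 0.2282 = 0.1050

0.105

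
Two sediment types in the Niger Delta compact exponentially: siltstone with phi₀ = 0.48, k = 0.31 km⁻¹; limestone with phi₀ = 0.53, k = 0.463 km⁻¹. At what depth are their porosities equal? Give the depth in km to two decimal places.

Set phi₀ₐ e^(−kₐd) = phi₀ᵦ e^(−kᵦd) ⇒ ln(phi₀ₐ/phi₀ᵦ) = (kₐ − kᵦ)·d
d = ln(0.48/0.53) / (0.31 − 0.463) = -0.0991 / -0.153 = 0.648 km

0.65 km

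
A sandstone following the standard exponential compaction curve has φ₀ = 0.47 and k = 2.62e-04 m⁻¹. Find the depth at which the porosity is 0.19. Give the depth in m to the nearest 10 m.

Working in km (1 km = 1000 m; k in km⁻¹ = k in m⁻¹ × 1000):
Invert Athy's law: d = ln(φ₀/φ) / k
d = ln(0.47/0.19) / 0.262 = ln(2.474) / 0.262 = 0.9057 / 0.262 = 3.457 km

3460 m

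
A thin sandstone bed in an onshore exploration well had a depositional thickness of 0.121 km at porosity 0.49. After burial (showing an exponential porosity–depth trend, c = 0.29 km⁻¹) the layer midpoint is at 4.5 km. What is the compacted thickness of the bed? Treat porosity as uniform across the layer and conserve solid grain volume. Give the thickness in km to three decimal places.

0.071 km

Porosity at 4.5 km: phi = 0.49·exp(−0.29×4.5) = 0.1329
Solid-volume conservation: h(1−phi) = h₀(1−phi₀) ⇒ h = h₀·(1−phi₀)/(1−phi)
h = 0.121 × (1 − 0.49)/(1 − 0.1329) = 0.121 × 0.5882 = 0.0712 km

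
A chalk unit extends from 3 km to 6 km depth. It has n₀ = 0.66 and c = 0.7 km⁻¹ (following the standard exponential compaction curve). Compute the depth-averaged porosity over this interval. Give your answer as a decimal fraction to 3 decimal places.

0.034

⟨n⟩ = (1/(d₂−d₁)) ∫ n₀ e^(−cd) dd = n₀·(e^(−c·d₁) − e^(−c·d₂)) / (c·(d₂−d₁))
e^(−0.7×3) = 0.1225; e^(−0.7×6) = 0.0150
⟨n⟩ = 0.66 × (0.1225 − 0.0150) / (0.7 × 3) = 0.66 × 0.0512 = 0.0338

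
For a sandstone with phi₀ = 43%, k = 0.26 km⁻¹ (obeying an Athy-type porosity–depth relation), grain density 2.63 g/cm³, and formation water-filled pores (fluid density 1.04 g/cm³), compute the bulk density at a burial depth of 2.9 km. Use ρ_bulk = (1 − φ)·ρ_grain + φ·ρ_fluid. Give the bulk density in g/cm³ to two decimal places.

Porosity at depth: phi = 0.43·exp(−0.26×2.9) = 0.43×0.4705 = 0.2023
Bulk density: ρ_b = (1−phi)ρ_g + phi·ρ_f = 0.7977×2.63 + 0.2023×1.04
       = 2.098 + 0.210 = 2.308 g/cm³

2.31 g/cm³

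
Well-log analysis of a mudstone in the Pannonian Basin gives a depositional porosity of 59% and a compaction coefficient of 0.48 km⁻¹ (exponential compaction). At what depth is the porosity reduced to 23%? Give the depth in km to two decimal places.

Invert Athy's law: z = ln(phi₀/phi) / β
z = ln(0.59/0.23) / 0.48 = ln(2.565) / 0.48 = 0.9420 / 0.48 = 1.963 km

1.96 km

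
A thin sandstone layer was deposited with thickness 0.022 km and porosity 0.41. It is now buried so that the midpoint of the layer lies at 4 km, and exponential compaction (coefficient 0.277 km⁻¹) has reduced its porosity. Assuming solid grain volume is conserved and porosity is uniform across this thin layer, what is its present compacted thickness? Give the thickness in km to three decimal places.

Porosity at 4 km: φ = 0.41·exp(−0.277×4) = 0.1354
Solid-volume conservation: h(1−φ) = h₀(1−φ₀) ⇒ h = h₀·(1−φ₀)/(1−φ)
h = 0.022 × (1 − 0.41)/(1 − 0.1354) = 0.022 × 0.6824 = 0.0150 km

0.015 km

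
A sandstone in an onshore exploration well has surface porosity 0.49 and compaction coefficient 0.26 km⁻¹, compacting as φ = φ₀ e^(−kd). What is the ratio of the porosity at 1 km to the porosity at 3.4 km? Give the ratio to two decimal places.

1.87

φ(d₁)/φ(d₂) = e^(−k·d₁)/e^(−k·d₂) = e^{k(d₂−d₁)}
= exp(0.26 × 2.4) = exp(0.624) = 1.8664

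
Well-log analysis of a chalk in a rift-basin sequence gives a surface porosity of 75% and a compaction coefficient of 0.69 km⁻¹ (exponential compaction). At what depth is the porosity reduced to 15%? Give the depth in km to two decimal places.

2.33 km

Invert Athy's law: d = ln(phi₀/phi) / β
d = ln(0.75/0.15) / 0.69 = ln(5) / 0.69 = 1.6094 / 0.69 = 2.333 km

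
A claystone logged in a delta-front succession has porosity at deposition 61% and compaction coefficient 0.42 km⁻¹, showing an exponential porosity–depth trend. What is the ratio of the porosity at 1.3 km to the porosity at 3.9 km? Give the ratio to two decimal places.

2.98

φ(d₁)/φ(d₂) = e^(−β·d₁)/e^(−β·d₂) = e^{β(d₂−d₁)}
= exp(0.42 × 2.6) = exp(1.092) = 2.9802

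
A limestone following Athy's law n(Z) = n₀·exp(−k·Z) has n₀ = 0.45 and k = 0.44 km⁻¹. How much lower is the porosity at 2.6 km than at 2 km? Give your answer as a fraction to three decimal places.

n(2) = 0.45·e^(−0.44×2) = 0.1867
n(2.6) = 0.45·e^(−0.44×2.6) = 0.1433
Δn = 0.1867 − 0.1433 = 0.0433

0.043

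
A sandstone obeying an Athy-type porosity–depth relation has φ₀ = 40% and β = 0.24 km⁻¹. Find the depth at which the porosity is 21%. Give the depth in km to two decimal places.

2.68 km

Invert Athy's law: d = ln(φ₀/φ) / β
d = ln(0.4/0.21) / 0.24 = ln(1.905) / 0.24 = 0.6444 / 0.24 = 2.685 km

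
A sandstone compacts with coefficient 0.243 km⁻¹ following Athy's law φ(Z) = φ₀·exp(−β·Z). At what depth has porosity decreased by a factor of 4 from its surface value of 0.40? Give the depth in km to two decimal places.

5.70 km

φ/φ₀ = 1/4 ⇒ exp(−β·Z) = 1/4 ⇒ Z = ln(4) / β
Z = 1.3863 / 0.243 = 5.705 km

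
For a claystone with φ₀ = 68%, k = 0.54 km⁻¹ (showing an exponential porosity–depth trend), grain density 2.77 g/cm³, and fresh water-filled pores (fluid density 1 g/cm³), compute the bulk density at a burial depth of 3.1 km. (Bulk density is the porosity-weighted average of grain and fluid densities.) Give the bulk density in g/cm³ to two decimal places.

2.54 g/cm³

Porosity at depth: φ = 0.68·exp(−0.54×3.1) = 0.68×0.1875 = 0.1275
Bulk density: ρ_b = (1−φ)ρ_g + φ·ρ_f = 0.8725×2.77 + 0.1275×1
       = 2.417 + 0.127 = 2.544 g/cm³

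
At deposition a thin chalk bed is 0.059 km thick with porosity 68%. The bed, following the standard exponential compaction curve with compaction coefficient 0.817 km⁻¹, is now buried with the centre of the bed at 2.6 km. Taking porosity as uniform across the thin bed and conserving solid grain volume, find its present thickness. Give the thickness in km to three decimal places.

0.021 km

Porosity at 2.6 km: phi = 0.68·exp(−0.817×2.6) = 0.0813
Solid-volume conservation: h(1−phi) = h₀(1−phi₀) ⇒ h = h₀·(1−phi₀)/(1−phi)
h = 0.059 × (1 − 0.68)/(1 − 0.0813) = 0.059 × 0.3483 = 0.0206 km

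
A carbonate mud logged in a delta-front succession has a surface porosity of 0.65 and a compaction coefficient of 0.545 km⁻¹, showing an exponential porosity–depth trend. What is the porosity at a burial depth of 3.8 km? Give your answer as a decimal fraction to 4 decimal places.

n = n₀·exp(−β·d) = 0.65 × exp(−0.545 × 3.8) = 0.65 × exp(−2.071)
  = 0.65 × 0.1261 = 0.0819

0.0819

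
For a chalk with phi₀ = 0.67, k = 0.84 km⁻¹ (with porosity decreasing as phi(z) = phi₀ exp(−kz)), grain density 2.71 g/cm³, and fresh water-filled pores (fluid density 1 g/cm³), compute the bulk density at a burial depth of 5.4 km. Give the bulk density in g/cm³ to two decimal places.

2.70 g/cm³

Porosity at depth: phi = 0.67·exp(−0.84×5.4) = 0.67×0.0107 = 0.0072
Bulk density: ρ_b = (1−phi)ρ_g + phi·ρ_f = 0.9928×2.71 + 0.0072×1
       = 2.691 + 0.007 = 2.698 g/cm³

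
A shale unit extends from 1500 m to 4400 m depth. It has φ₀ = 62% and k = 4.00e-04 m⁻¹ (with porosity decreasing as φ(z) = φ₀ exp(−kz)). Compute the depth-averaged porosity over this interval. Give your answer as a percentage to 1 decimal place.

Working in km (1 km = 1000 m; k in km⁻¹ = k in m⁻¹ × 1000):
⟨φ⟩ = (1/(z₂−z₁)) ∫ φ₀ e^(−kz) dz = φ₀·(e^(−k·z₁) − e^(−k·z₂)) / (k·(z₂−z₁))
e^(−0.4×1.5) = 0.5488; e^(−0.4×4.4) = 0.1720
⟨φ⟩ = 0.62 × (0.5488 − 0.1720) / (0.4 × 2.9) = 0.62 × 0.3248 = 0.2014

20.1%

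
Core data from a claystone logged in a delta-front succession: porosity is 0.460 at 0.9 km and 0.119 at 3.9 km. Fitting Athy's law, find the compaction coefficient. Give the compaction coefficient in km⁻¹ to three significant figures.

Athy: φ(d) = φ₀ e^(−kd) ⇒ φ₁/φ₂ = e^{k(d₂−d₁)} ⇒ k = ln(φ₁/φ₂)/(d₂−d₁)
k = ln(0.46/0.119) / (3.9 − 0.9) = ln(3.866) / 3 = 1.3521 / 3 = 0.4507 km⁻¹

0.451 km⁻¹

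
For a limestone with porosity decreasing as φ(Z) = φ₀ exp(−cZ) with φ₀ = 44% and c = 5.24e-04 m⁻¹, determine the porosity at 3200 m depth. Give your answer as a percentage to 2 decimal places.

8.23%

Working in km (1 km = 1000 m; c in km⁻¹ = c in m⁻¹ × 1000):
φ = φ₀·exp(−c·Z) = 0.44 × exp(−0.524 × 3.2) = 0.44 × exp(−1.677)
  = 0.44 × 0.1870 = 0.0823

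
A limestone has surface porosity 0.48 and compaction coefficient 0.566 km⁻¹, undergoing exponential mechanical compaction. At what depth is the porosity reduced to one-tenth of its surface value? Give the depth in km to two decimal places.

φ/φ₀ = 1/10 ⇒ exp(−k·d) = 1/10 ⇒ d = ln(10) / k
d = 2.3026 / 0.566 = 4.068 km

4.07 km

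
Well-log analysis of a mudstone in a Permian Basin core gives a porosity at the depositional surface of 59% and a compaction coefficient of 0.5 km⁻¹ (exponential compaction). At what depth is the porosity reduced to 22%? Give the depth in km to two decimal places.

1.97 km

Invert Athy's law: Z = ln(phi₀/phi) / k
Z = ln(0.59/0.22) / 0.5 = ln(2.682) / 0.5 = 0.9865 / 0.5 = 1.973 km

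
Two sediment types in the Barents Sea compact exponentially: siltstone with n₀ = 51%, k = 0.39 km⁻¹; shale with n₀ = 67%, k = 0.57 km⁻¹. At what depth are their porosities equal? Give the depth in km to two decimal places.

1.52 km

Set n₀ₐ e^(−kₐZ) = n₀ᵦ e^(−kᵦZ) ⇒ ln(n₀ₐ/n₀ᵦ) = (kₐ − kᵦ)·Z
Z = ln(0.51/0.67) / (0.39 − 0.57) = -0.2729 / -0.18 = 1.516 km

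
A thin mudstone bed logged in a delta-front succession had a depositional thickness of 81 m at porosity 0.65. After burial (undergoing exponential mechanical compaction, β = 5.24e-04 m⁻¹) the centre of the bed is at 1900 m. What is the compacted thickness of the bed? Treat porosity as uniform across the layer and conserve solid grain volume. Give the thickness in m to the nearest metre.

37 m

Working in km (1 km = 1000 m; β in km⁻¹ = β in m⁻¹ × 1000):
Porosity at 1.9 km: φ = 0.65·exp(−0.524×1.9) = 0.2402
Solid-volume conservation: h(1−φ) = h₀(1−φ₀) ⇒ h = h₀·(1−φ₀)/(1−φ)
h = 0.081 × (1 − 0.65)/(1 − 0.2402) = 0.081 × 0.4606 = 0.0373 km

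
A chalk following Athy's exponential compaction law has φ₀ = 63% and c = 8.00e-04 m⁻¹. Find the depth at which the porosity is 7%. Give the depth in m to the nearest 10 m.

Working in km (1 km = 1000 m; c in km⁻¹ = c in m⁻¹ × 1000):
Invert Athy's law: z = ln(φ₀/φ) / c
z = ln(0.63/0.07) / 0.8 = ln(9) / 0.8 = 2.1972 / 0.8 = 2.747 km

2750 m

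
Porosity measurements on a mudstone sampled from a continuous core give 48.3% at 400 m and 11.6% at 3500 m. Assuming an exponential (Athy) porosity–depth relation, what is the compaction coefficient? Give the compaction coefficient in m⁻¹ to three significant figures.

Working in km (1 km = 1000 m; β in km⁻¹ = β in m⁻¹ × 1000):
Athy: phi(z) = phi₀ e^(−βz) ⇒ phi₁/phi₂ = e^{β(z₂−z₁)} ⇒ β = ln(phi₁/phi₂)/(z₂−z₁)
β = ln(0.483/0.116) / (3.5 − 0.4) = ln(4.164) / 3.1 = 1.4264 / 3.1 = 0.4601 km⁻¹

0.000460 m⁻¹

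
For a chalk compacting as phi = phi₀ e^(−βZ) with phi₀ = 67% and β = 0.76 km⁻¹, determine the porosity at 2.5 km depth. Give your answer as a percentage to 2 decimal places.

phi = phi₀·exp(−β·Z) = 0.67 × exp(−0.76 × 2.5) = 0.67 × exp(−1.9)
  = 0.67 × 0.1496 = 0.1002

10.02%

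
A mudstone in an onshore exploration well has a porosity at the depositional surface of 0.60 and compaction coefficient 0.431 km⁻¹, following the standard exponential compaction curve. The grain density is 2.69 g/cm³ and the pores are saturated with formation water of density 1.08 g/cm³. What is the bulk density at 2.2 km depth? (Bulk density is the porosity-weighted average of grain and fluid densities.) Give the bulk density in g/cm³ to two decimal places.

2.32 g/cm³

Porosity at depth: n = 0.6·exp(−0.431×2.2) = 0.6×0.3874 = 0.2325
Bulk density: ρ_b = (1−n)ρ_g + n·ρ_f = 0.7675×2.69 + 0.2325×1.08
       = 2.065 + 0.251 = 2.316 g/cm³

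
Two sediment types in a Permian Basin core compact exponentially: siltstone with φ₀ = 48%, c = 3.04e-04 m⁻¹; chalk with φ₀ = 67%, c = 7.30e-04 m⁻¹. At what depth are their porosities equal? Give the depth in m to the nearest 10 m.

Working in km (1 km = 1000 m; c in km⁻¹ = c in m⁻¹ × 1000):
Set φ₀ₐ e^(−cₐZ) = φ₀ᵦ e^(−cᵦZ) ⇒ ln(φ₀ₐ/φ₀ᵦ) = (cₐ − cᵦ)·Z
Z = ln(0.48/0.67) / (0.304 − 0.73) = -0.3335 / -0.426 = 0.783 km

780 m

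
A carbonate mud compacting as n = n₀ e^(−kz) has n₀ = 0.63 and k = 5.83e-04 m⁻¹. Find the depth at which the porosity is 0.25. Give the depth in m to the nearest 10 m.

1590 m

Working in km (1 km = 1000 m; k in km⁻¹ = k in m⁻¹ × 1000):
Invert Athy's law: z = ln(n₀/n) / k
z = ln(0.63/0.25) / 0.583 = ln(2.52) / 0.583 = 0.9243 / 0.583 = 1.585 km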